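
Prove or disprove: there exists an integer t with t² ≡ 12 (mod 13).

t = 8

t = 8 works: 8² = 64, and 64 − 12 = 52 = 4·13.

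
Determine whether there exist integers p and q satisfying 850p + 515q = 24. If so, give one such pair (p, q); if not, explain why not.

No such integers exist.

gcd(850, 515) = 5, so every integer of the form 850p + 515q is a multiple of 5.
But 24 is not a multiple of 5 (it leaves remainder 4).
Hence no integers p, q satisfy the equation.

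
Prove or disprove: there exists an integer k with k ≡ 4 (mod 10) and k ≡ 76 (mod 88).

k = 164

gcd(10, 88) = 2. A simultaneous solution exists iff 4 ≡ 76 (mod 2); here 4 mod 2 = 0 = 76 mod 2, so it does.
Write k = 4 + 10t. Then 10t ≡ 76 − 4 ≡ 72 (mod 88); dividing through by 2 gives 5t ≡ 36 (mod 44).
Invert 5 mod 44 by the Euclidean algorithm: 44 = 8·5 + 4, 5 = 1·4 + 1, 4 = 4·1 + 0; back-substituting, 1 = 5 − 1·4 = 5 − (44 − 8·5) = −44 + 9·5. Hence 5·9 ≡ 1, so 5⁻¹ ≡ 9 (mod 44).
Multiplying by 9: t ≡ 9·36 = 324 ≡ 16 (mod 44).
Then k = 4 + 10·16 = 164.
Check: 164 mod 10 = 4, 164 mod 88 = 76. ✓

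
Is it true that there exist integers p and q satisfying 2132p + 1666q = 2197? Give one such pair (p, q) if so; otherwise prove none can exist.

Both 2132 and 1666 are divisible by gcd(2132, 1666) = 2, hence so is any combination 2132p + 1666q.
However 2197 leaves remainder 1 on division by 2.
Therefore 2132p + 1666q = 2197 has no solution in integers.

No, no such integers exist.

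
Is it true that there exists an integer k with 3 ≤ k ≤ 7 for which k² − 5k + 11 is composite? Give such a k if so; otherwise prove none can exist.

k = 7

At k = 7: 7² − 5·7 + 11 = 25 = 5·5, which is composite.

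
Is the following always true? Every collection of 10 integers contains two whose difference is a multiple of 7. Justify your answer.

There are exactly 7 possible remainders on division by 7.
With 10 integers and only 7 classes, the pigeonhole principle forces two of them, say a and b, into the same class.
Their difference a − b is then a multiple of 7.

True.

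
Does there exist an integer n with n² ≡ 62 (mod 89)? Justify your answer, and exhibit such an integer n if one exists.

Apply Euler's criterion with the prime 89: 62 is a quadratic residue iff 62^44 ≡ 1 (mod 89), and a non-residue iff it is ≡ −1.
Squaring successively (mod 89): 62^2 = 3844 ≡ 17; 62^4 ≡ 17² = 289 ≡ 22; 62^8 ≡ 22² = 484 ≡ 39; 62^16 ≡ 39² = 1521 ≡ 8; 62^32 ≡ 8² = 64 ≡ 64.
Since 44 = 32 + 8 + 4, 62^44 ≡ 64 · 39 · 22; multiplying out mod 89: 64·39 = 2496 ≡ 4, then 4·22 = 88 ≡ 88. Thus 62^44 ≡ 88 ≡ −1 (mod 89).
By Euler's criterion 62 is a quadratic non-residue mod 89: no n satisfies n² ≡ 62 (mod 89).

There is no such integer.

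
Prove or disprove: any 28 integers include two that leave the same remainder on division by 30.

No; for instance {116, 117, 118, 119, 120, 121, 122, 123, 124, 125, 126, 127, 128, 129, 130, 131, 132, 133, 134, 135, 136, 137, 138, 139, 140, 141, 142, 143} is a counterexample.

Take the 28 consecutive integers 116, 117, …, 143: their residues mod 30 are all distinct because 28 ≤ 30.
Hence this collection has no pair with equal remainders mod 30, disproving the claim.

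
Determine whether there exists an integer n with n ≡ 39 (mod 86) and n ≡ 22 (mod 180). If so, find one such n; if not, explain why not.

Reduce both congruences modulo 2, which divides 86 and 180: they say n ≡ 39 (mod 2) and n ≡ 22 (mod 2).
However 39 ≡ 1 and 22 ≡ 0 (mod 2), and 1 ≠ 0.
Therefore no such n exists.

No, no such integer exists.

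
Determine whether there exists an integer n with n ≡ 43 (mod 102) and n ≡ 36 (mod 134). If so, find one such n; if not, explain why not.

gcd(102, 134) = 2. If n ≡ 43 (mod 102) and n ≡ 36 (mod 134), then n ≡ 43 (mod 2) and n ≡ 36 (mod 2).
But 43 mod 2 = 1 while 36 mod 2 = 0, a contradiction.
Therefore no such n exists.

No, no such integer exists.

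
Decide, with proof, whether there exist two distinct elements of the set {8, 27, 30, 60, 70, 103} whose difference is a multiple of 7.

There is no such pair.

Residues mod 7: 8↦1, 27↦6, 30↦2, 60↦4, 70↦0, 103↦5.
These 6 residues are pairwise different, hence no difference of two elements is divisible by 7.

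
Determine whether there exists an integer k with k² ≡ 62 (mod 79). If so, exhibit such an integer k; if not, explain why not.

k = 46

Take k = 46. Then 46² = 2116 = 26·79 + 62, so 46² ≡ 62 (mod 79).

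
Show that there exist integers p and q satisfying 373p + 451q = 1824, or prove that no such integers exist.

p = 46, q = -34

373 and 451 are coprime, so 373p + 451q ranges over all of ℤ.
Run the Euclidean algorithm on 451 and 373: 451 = 1·373 + 78, 373 = 4·78 + 61, 78 = 1·61 + 17, 61 = 3·17 + 10, 17 = 1·10 + 7, 10 = 1·7 + 3, 7 = 2·3 + 1, 3 = 3·1 + 0.
Working back up the chain: 1 = 7 − 2·3 = 7 − 2·(10 − 1·7) = −2·10 + 3·7 = −2·10 + 3·(17 − 1·10) = 3·17 − 5·10 = 3·17 − 5·(61 − 3·17) = −5·61 + 18·17 = −5·61 + 18·(78 − 1·61) = 18·78 − 23·61 = 18·78 − 23·(373 − 4·78) = −23·373 + 110·78 = −23·373 + 110·(451 − 1·373) = 110·451 − 133·373. So 373·(-133) + 451·110 = 1.
Multiplying through by 1824: p = (-133)·1824 = -242592, q = 110·1824 = 200640 is a solution.
Adding 538·451 to p and subtracting 538·373 from q gives the tidier solution (46, -34).
Check: 373·46 + 451·(-34) = 17158 − 15334 = 1824. ✓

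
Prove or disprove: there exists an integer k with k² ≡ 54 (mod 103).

There is no such integer.

103 is prime, so by Euler's criterion 54 is a square mod 103 iff 54^((103−1)/2) = 54^51 ≡ 1 (mod 103).
Squaring successively (mod 103): 54^2 = 2916 ≡ 32; 54^4 ≡ 32² = 1024 ≡ 97; 54^8 ≡ 97² = 9409 ≡ 36; 54^16 ≡ 36² = 1296 ≡ 60; 54^32 ≡ 60² = 3600 ≡ 98.
Since 51 = 32 + 16 + 2 + 1, 54^51 ≡ 98 · 60 · 32 · 54; multiplying out mod 103: 98·60 = 5880 ≡ 9, then 9·32 = 288 ≡ 82, then 82·54 = 4428 ≡ 102. Thus 54^51 ≡ 102 ≡ −1 (mod 103).
By Euler's criterion 54 is a quadratic non-residue mod 103: no k satisfies k² ≡ 54 (mod 103).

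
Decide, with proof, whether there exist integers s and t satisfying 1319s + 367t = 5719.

s = 203, t = -714

Since gcd(1319, 367) = 1, every integer is an integer combination of 1319 and 367.
Run the Euclidean algorithm on 1319 and 367: 1319 = 3·367 + 218, 367 = 1·218 + 149, 218 = 1·149 + 69, 149 = 2·69 + 11, 69 = 6·11 + 3, 11 = 3·3 + 2, 3 = 1·2 + 1, 2 = 2·1 + 0.
Working back up the chain: 1 = 3 − 1·2 = 3 − (11 − 3·3) = −11 + 4·3 = −11 + 4·(69 − 6·11) = 4·69 − 25·11 = 4·69 − 25·(149 − 2·69) = −25·149 + 54·69 = −25·149 + 54·(218 − 1·149) = 54·218 − 79·149 = 54·218 − 79·(367 − 1·218) = −79·367 + 133·218 = −79·367 + 133·(1319 − 3·367) = 133·1319 − 478·367. So 1319·133 + 367·(-478) = 1.
Times 5719: 1319·760627 + 367·(-2733682) = 5719, so (760627, -2733682) solves it.
Subtracting 2072·367 from s and adding 2072·1319 to t gives the tidier solution (203, -714).
Indeed 1319·203 + 367·(-714) = 267757 − 262038 = 5719.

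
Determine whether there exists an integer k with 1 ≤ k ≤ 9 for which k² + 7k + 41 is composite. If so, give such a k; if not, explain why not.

At k = 6: 6² + 7·6 + 41 = 119 = 7·17, which is composite.

k = 6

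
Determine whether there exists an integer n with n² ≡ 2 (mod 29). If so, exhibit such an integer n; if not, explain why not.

There is no such integer.

Apply Euler's criterion with the prime 29: 2 is a quadratic residue iff 2^14 ≡ 1 (mod 29), and a non-residue iff it is ≡ −1.
Repeated squaring mod 29: 2^2 = 4 ≡ 4; 2^4 ≡ 4² = 16 ≡ 16; 2^8 ≡ 16² = 256 ≡ 24.
Since 14 = 8 + 4 + 2, 2^14 ≡ 24 · 16 · 4; multiplying out mod 29: 24·16 = 384 ≡ 7, then 7·4 = 28 ≡ 28. Thus 2^14 ≡ 28 ≡ −1 (mod 29).
By Euler's criterion 2 is a quadratic non-residue mod 29: no n satisfies n² ≡ 2 (mod 29).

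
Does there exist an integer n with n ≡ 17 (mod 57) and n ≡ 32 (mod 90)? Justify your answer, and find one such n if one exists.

Here gcd(57, 90) = 3, and both 17 and 32 leave remainder 2 mod 3, so the system is consistent.
Step through n = 17, 17 + 57, 17 + 2·57, …: the values 17, 74, 131, 188, 245, 302 reduce mod 90 to 17, 74, 41, 8, 65, 32. The value 302 hits 32.
Check: 302 mod 57 = 17, 302 mod 90 = 32. ✓

n = 302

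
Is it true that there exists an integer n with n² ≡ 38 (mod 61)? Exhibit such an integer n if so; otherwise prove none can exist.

Apply Euler's criterion with the prime 61: 38 is a quadratic residue iff 38^30 ≡ 1 (mod 61), and a non-residue iff it is ≡ −1.
Squaring successively (mod 61): 38^2 = 1444 ≡ 41; 38^4 ≡ 41² = 1681 ≡ 34; 38^8 ≡ 34² = 1156 ≡ 58; 38^16 ≡ 58² = 3364 ≡ 9.
Since 30 = 16 + 8 + 4 + 2, 38^30 ≡ 9 · 58 · 34 · 41; multiplying out mod 61: 9·58 = 522 ≡ 34, then 34·34 = 1156 ≡ 58, then 58·41 = 2378 ≡ 60. Thus 38^30 ≡ 60 ≡ −1 (mod 61).
The value −1 means 38 is a non-residue modulo 61, so n² ≡ 38 (mod 61) is impossible.

No, no such integer exists.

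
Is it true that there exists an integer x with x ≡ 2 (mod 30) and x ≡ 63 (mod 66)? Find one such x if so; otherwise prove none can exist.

No such integer exists.

Both moduli are multiples of 6 = gcd(30, 66), so any solution would satisfy x ≡ 2 and x ≡ 63 modulo 6 simultaneously.
However 2 ≡ 2 and 63 ≡ 3 (mod 6), and 2 ≠ 3.
Therefore no such x exists.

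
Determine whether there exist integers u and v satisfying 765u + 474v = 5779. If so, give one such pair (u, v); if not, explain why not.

No, no such integers exist.

gcd(765, 474) = 3, so every integer of the form 765u + 474v is a multiple of 3.
However 5779 leaves remainder 1 on division by 3.
Hence no integers u, v satisfy the equation.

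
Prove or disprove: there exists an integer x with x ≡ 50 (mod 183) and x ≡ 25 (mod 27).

No, no such integer exists.

gcd(183, 27) = 3. If x ≡ 50 (mod 183) and x ≡ 25 (mod 27), then x ≡ 50 (mod 3) and x ≡ 25 (mod 3).
But 50 mod 3 = 2 while 25 mod 3 = 1, a contradiction.
Hence the system has no solution.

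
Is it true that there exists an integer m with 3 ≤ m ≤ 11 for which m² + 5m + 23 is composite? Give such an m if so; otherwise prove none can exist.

No such integer m in that range exists.

The values for m = 3, 4, …, 11 are 47, 59, 73, 89, 107, 127, 149, 173, 199, and each of these is prime.
So no value in the range makes the expression composite.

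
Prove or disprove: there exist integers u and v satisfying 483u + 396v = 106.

There are no such integers.

Both 483 and 396 are divisible by gcd(483, 396) = 3, hence so is any combination 483u + 396v.
But 106 = 3·35 + 1, so 3 ∤ 106.
Hence no integers u, v satisfy the equation.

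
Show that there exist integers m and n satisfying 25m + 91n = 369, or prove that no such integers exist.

Since gcd(25, 91) = 1, every integer is an integer combination of 25 and 91.
Run the Euclidean algorithm on 91 and 25: 91 = 3·25 + 16, 25 = 1·16 + 9, 16 = 1·9 + 7, 9 = 1·7 + 2, 7 = 3·2 + 1, 2 = 2·1 + 0.
Back-substituting, 1 = 7 − 3·2 = 7 − 3·(9 − 1·7) = −3·9 + 4·7 = −3·9 + 4·(16 − 1·9) = 4·16 − 7·9 = 4·16 − 7·(25 − 1·16) = −7·25 + 11·16 = −7·25 + 11·(91 − 3·25) = 11·91 − 40·25; that is, 25·(-40) + 91·11 = 1.
Multiplying through by 369: m = (-40)·369 = -14760, n = 11·369 = 4059 is a solution.
Adding 163·91 to m and subtracting 163·25 from n gives the tidier solution (73, -16).
Check: 25·73 + 91·(-16) = 1825 − 1456 = 369. ✓

m = 73, n = -16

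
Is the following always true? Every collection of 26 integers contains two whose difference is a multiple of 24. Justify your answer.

Partition the integers by their residue mod 24; there are 24 classes.
Placing 26 integers into 24 classes, some class receives at least two — say a and b.
Equal remainders mean a − b ≡ 0 (mod 24), so 24 divides their difference.

Yes.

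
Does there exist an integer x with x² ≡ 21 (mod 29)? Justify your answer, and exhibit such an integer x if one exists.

29 is prime, so by Euler's criterion 21 is a square mod 29 iff 21^((29−1)/2) = 21^14 ≡ 1 (mod 29).
Squaring successively (mod 29): 21^2 = 441 ≡ 6; 21^4 ≡ 6² = 36 ≡ 7; 21^8 ≡ 7² = 49 ≡ 20.
Since 14 = 8 + 4 + 2, 21^14 ≡ 20 · 7 · 6; multiplying out mod 29: 20·7 = 140 ≡ 24, then 24·6 = 144 ≡ 28. Thus 21^14 ≡ 28 ≡ −1 (mod 29).
The value −1 means 21 is a non-residue modulo 29, so x² ≡ 21 (mod 29) is impossible.

No, no such integer exists.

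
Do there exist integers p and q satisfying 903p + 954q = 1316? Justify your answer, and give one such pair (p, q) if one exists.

Both 903 and 954 are divisible by gcd(903, 954) = 3, hence so is any combination 903p + 954q.
But 1316 is not a multiple of 3 (it leaves remainder 2).
Hence no integers p, q satisfy the equation.

There are no such integers.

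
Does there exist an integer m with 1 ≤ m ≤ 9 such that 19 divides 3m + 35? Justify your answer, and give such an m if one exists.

m = 1

Try m = 1: 3·1 + 35 = 38 = 2·19, which is divisible by 19.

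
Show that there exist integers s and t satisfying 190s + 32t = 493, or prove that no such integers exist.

Both 190 and 32 are divisible by gcd(190, 32) = 2, hence so is any combination 190s + 32t.
However 493 leaves remainder 1 on division by 2.
Therefore 190s + 32t = 493 has no solution in integers.

No, no such integers exist.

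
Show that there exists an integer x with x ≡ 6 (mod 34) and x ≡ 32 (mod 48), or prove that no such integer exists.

x = 176

Here gcd(34, 48) = 2, and both 6 and 32 leave remainder 0 mod 2, so the system is consistent.
The integers ≡ 6 (mod 34) are 6, 40, 74, 108, 142, 176, …; their remainders mod 48 are 6, 40, 26, 12, 46, 32, so x = 176 is the first that is ≡ 32 (mod 48).
Verify: 176 = 5·34 + 6 and 176 = 3·48 + 32. ✓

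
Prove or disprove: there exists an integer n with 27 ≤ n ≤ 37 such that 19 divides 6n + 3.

n = 28

n = 28 works, since 6·28 + 3 = 171 = 9·19.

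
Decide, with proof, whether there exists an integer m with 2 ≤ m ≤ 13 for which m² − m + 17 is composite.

No, no such integer m in that range exists.

The values for m = 2, 3, …, 13 are 19, 23, 29, 37, 47, 59, 73, 89, 107, 127, 149, 173, and each of these is prime.
So no value in the range makes the expression composite.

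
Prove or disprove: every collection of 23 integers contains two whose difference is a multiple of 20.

Partition the integers by their residue mod 20; there are 20 classes.
Since 23 > 20, two of the 23 integers must share a residue class by the pigeonhole principle; call them a and b.
Their difference a − b is then a multiple of 20.

True.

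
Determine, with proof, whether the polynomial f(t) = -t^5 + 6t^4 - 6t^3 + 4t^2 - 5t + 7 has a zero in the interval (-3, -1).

f(-3) = 949 and f(-1) = 29, both positive, so a sign-change argument is unavailable; we show f keeps this sign on the whole interval.
Shift to the endpoint -1: with t = -1 − u (0 < u < 2), one computes f(-1 − u) = u^5 + 11u^4 + 40u^3 + 68u^2 + 60u + 29.
The nonzero coefficients here are all positive, so for u > 0 every term is positive (or zero), and the constant term 29 is strictly positive.
Therefore f(t) > 0 throughout (-3, -1), and f has no zero there.

No.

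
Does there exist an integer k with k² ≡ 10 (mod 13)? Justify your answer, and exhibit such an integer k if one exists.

k = 7 works: 7² = 49, and 49 − 10 = 39 = 3·13.

k = 7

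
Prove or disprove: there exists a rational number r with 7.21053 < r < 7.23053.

Multiplying by 9: 9·7.21053 = 64.89477 and 9·7.23053 = 65.07477, so the integer 65 lies strictly between them.
Dividing back, 7.21053 < 65/9 < 7.23053, and 65/9 is rational.

r = 65/9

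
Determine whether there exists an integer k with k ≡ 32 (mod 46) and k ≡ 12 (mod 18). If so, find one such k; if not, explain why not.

The moduli are not coprime: gcd(46, 18) = 2. Compatibility requires 2 ∣ (12 − 32) = -20, which holds, so solutions exist.
List candidates k ≡ 32 (mod 46): 32, 78, 124, 170, 216, 262, 308, 354. Modulo 18 these are 14, 6, 16, 8, 0, 10, 2, 12; 354 gives 12 as required.
Verify: 354 = 7·46 + 32 and 354 = 19·18 + 12. ✓

k = 354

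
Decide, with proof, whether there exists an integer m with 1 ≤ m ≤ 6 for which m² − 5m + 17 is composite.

There is no such integer m in that range.

The values for m = 1, 2, …, 6 are 13, 11, 11, 13, 17, 23, and each of these is prime.
So no value in the range makes the expression composite.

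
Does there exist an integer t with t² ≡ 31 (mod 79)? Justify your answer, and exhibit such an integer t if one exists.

t = 30

t = 30 works: 30² = 900, and 900 − 31 = 869 = 11·79.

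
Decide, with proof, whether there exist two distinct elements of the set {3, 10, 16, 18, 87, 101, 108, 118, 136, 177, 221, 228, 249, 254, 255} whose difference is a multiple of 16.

No, no such pair exists.

Reduce each element modulo 16: 3↦3, 10↦10, 16↦0, 18↦2, 87↦7, 101↦5, 108↦12, 118↦6, 136↦8, 177↦1, 221↦13, 228↦4, 249↦9, 254↦14, 255↦15.
All 15 residues are distinct, so no two elements differ by a multiple of 16.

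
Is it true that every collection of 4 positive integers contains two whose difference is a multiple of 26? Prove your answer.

No, the set {80, 81, 82, 83} is a counterexample.

Take the 4 consecutive integers 80, 81, 82, 83: their residues mod 26 are all distinct because 4 ≤ 26.
No two share a residue, so no pair has difference divisible by 26; the claim fails for this set.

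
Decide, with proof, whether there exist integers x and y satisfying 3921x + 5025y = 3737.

Any value of 3921x + 5025y is a multiple of gcd(3921, 5025) = 3.
But 3737 is not a multiple of 3 (it leaves remainder 2).
So the equation is unsolvable over ℤ.

No such integers exist.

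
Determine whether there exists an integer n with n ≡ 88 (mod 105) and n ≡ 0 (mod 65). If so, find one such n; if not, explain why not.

No such integer exists.

Both moduli are multiples of 5 = gcd(105, 65), so any solution would satisfy n ≡ 88 and n ≡ 0 modulo 5 simultaneously.
These are incompatible: 88 − 0 = 88 is not divisible by 5.
Therefore no such n exists.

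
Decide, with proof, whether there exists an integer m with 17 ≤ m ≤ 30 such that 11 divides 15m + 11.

Try m = 22: 15·22 + 11 = 341 = 31·11, which is divisible by 11.

m = 22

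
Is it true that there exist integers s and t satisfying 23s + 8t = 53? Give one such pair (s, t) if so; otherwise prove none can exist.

Since gcd(23, 8) = 1, every integer is an integer combination of 23 and 8.
Euclidean algorithm: 23 = 2·8 + 7, 8 = 1·7 + 1, 7 = 7·1 + 0.
Back-substituting, 1 = 8 − 1·7 = 8 − (23 − 2·8) = −23 + 3·8; that is, 23·(-1) + 8·3 = 1.
Scaling by 53 gives the particular solution (s, t) = (-53, 159).
The general solution is s = -53 + 8k, t = 159 − 23k; taking k = 7 gives the smaller pair s = 3, t = -2.
Check: 23·3 + 8·(-2) = 69 − 16 = 53. ✓

s = 3, t = -2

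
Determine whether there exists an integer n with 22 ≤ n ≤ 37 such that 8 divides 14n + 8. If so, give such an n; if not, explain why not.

Scanning upward from n = 22 gives 316, 330, none divisible by 8. Try n = 24: 14·24 + 8 = 344 = 43·8, which is divisible by 8.

n = 24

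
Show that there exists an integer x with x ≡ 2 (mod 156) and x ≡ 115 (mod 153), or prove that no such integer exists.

No, no such integer exists.

Reduce both congruences modulo 3, which divides 156 and 153: they say x ≡ 2 (mod 3) and x ≡ 115 (mod 3).
These are incompatible: 2 − 115 = -113 is not divisible by 3.
So no integer satisfies both congruences.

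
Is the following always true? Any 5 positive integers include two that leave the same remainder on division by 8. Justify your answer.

Take the 5 consecutive integers 19, 20, …, 23: their residues mod 8 are all distinct because 5 ≤ 8.
So no two of them leave the same remainder on division by 8; the claim fails for this set.

No, the set {19, 20, 21, 22, 23} is a counterexample.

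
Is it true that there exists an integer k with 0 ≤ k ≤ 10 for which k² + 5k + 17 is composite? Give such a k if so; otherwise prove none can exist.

k = 9

At k = 9: 9² + 5·9 + 17 = 143 = 11·13, which is composite.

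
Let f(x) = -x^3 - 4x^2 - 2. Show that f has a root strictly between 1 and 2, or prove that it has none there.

No such root exists.

The endpoint values f(1) = -7 and f(2) = -26 are both negative. Claim: f(x) < 0 for every x in (1, 2).
Substitute x = 1 + u, where 0 < u < 1 on the interval. Expanding, f(1 + u) = -u^3 - 7u^2 - 11u - 7.
The nonzero coefficients here are all negative, so for u > 0 every term is negative (or zero), and the constant term -7 is strictly negative.
So f is strictly negative on (1, 2); no root exists in the interval.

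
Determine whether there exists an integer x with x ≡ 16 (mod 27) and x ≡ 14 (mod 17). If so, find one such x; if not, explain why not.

The moduli 27 and 17 are coprime, so by the Chinese Remainder Theorem a unique solution modulo 459 exists.
Any solution of the first congruence is x = 16 + 27t; substituting into the second, 27t ≡ 14 − 16 ≡ 15 (mod 17).
27 ≡ 10 (mod 17), so this reads 10t ≡ 15 (mod 17). Invert 10 mod 17 by the Euclidean algorithm: 17 = 1·10 + 7, 10 = 1·7 + 3, 7 = 2·3 + 1, 3 = 3·1 + 0; back-substituting, 1 = 7 − 2·3 = 7 − 2·(10 − 1·7) = −2·10 + 3·7 = −2·10 + 3·(17 − 1·10) = 3·17 − 5·10. Hence 10·(-5) ≡ 1, so 10⁻¹ ≡ -5 ≡ 12 (mod 17).
Multiplying by 12: t ≡ 12·15 = 180 ≡ 10 (mod 17).
With t = 10: x = 16 + 27·10 = 286.
Verify: 286 = 10·27 + 16 and 286 = 16·17 + 14. ✓

x = 286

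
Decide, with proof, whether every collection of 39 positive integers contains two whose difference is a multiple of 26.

Each integer lies in one of the 26 residue classes modulo 26.
With 39 integers and only 26 classes, the pigeonhole principle forces two of them, say a and b, into the same class.
Their difference a − b is then a multiple of 26.

Yes, this is always true.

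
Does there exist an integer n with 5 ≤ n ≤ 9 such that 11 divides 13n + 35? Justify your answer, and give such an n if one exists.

The values of 13n + 35 for n = 5, 6, …, 9 are 100, 113, 126, 139, 152; reduced mod 11 these are 1, 3, 5, 7, 9.
None is 0, so 11 never divides 13n + 35 on this range.

There is no such integer n in that range.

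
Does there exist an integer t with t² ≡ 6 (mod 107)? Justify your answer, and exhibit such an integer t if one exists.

No, no such integer exists.

Apply Euler's criterion with the prime 107: 6 is a quadratic residue iff 6^53 ≡ 1 (mod 107), and a non-residue iff it is ≡ −1.
Repeated squaring mod 107: 6^2 = 36 ≡ 36; 6^4 ≡ 36² = 1296 ≡ 12; 6^8 ≡ 12² = 144 ≡ 37; 6^16 ≡ 37² = 1369 ≡ 85; 6^32 ≡ 85² = 7225 ≡ 56.
Since 53 = 32 + 16 + 4 + 1, 6^53 ≡ 56 · 85 · 12 · 6; multiplying out mod 107: 56·85 = 4760 ≡ 52, then 52·12 = 624 ≡ 89, then 89·6 = 534 ≡ 106. Thus 6^53 ≡ 106 ≡ −1 (mod 107).
By Euler's criterion 6 is a quadratic non-residue mod 107: no t satisfies t² ≡ 6 (mod 107).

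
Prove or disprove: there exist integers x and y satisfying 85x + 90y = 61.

No, no such integers exist.

Both 85 and 90 are divisible by gcd(85, 90) = 5, hence so is any combination 85x + 90y.
But 61 = 5·12 + 1, so 5 ∤ 61.
Therefore 85x + 90y = 61 has no solution in integers.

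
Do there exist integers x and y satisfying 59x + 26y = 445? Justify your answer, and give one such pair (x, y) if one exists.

59 and 26 are coprime, so 59x + 26y ranges over all of ℤ.
Dividing repeatedly: 59 = 2·26 + 7, 26 = 3·7 + 5, 7 = 1·5 + 2, 5 = 2·2 + 1, 2 = 2·1 + 0.
Unwinding: 1 = 5 − 2·2 = 5 − 2·(7 − 1·5) = −2·7 + 3·5 = −2·7 + 3·(26 − 3·7) = 3·26 − 11·7 = 3·26 − 11·(59 − 2·26) = −11·59 + 25·26, i.e. 59·(-11) + 26·25 = 1.
Multiplying through by 445: x = (-11)·445 = -4895, y = 25·445 = 11125 is a solution.
The general solution is x = -4895 + 26k, y = 11125 − 59k; taking k = 189 gives the smaller pair x = 19, y = -26.
Indeed 59·19 + 26·(-26) = 1121 − 676 = 445.

x = 19, y = -26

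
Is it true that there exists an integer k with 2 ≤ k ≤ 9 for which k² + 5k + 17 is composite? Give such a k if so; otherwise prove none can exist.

At k = 8: 8² + 5·8 + 17 = 121 = 11·11, which is composite.

k = 8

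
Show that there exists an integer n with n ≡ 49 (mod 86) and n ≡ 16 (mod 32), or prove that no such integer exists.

No such integer exists.

Both moduli are multiples of 2 = gcd(86, 32), so any solution would satisfy n ≡ 49 and n ≡ 16 modulo 2 simultaneously.
These are incompatible: 49 − 16 = 33 is not divisible by 2.
So no integer satisfies both congruences.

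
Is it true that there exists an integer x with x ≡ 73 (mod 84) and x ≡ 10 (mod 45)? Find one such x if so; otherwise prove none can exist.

x = 325

The moduli are not coprime: gcd(84, 45) = 3. Compatibility requires 3 ∣ (10 − 73) = -63, which holds, so solutions exist.
The integers ≡ 73 (mod 84) are 73, 157, 241, 325, …; their remainders mod 45 are 28, 22, 16, 10, so x = 325 is the first that is ≡ 10 (mod 45).
Indeed 325 ≡ 73 (mod 84) and 325 ≡ 10 (mod 45).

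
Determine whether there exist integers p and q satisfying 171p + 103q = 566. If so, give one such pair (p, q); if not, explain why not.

p = 78, q = -124

171 and 103 are coprime, so 171p + 103q ranges over all of ℤ.
Dividing repeatedly: 171 = 1·103 + 68, 103 = 1·68 + 35, 68 = 1·35 + 33, 35 = 1·33 + 2, 33 = 16·2 + 1, 2 = 2·1 + 0.
Unwinding: 1 = 33 − 16·2 = 33 − 16·(35 − 1·33) = −16·35 + 17·33 = −16·35 + 17·(68 − 1·35) = 17·68 − 33·35 = 17·68 − 33·(103 − 1·68) = −33·103 + 50·68 = −33·103 + 50·(171 − 1·103) = 50·171 − 83·103, i.e. 171·50 + 103·(-83) = 1.
Multiplying through by 566: p = 50·566 = 28300, q = (-83)·566 = -46978 is a solution.
Shifting by a multiple of (103, −171) keeps it a solution: p = 28300 − 274·103 = 78, q = -46978 + 274·171 = -124.
Check: 171·78 + 103·(-124) = 13338 − 12772 = 566. ✓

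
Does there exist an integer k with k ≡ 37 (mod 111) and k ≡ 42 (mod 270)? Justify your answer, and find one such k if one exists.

There is no such integer.

Reduce both congruences modulo 3, which divides 111 and 270: they say k ≡ 37 (mod 3) and k ≡ 42 (mod 3).
However 37 ≡ 1 and 42 ≡ 0 (mod 3), and 1 ≠ 0.
Therefore no such k exists.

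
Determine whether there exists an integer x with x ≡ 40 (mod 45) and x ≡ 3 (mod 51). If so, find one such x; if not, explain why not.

gcd(45, 51) = 3. If x ≡ 40 (mod 45) and x ≡ 3 (mod 51), then x ≡ 40 (mod 3) and x ≡ 3 (mod 3).
However 40 ≡ 1 and 3 ≡ 0 (mod 3), and 1 ≠ 0.
So no integer satisfies both congruences.

There is no such integer.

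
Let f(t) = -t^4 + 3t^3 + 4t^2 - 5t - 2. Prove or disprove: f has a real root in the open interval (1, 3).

f(1) = -1 and f(3) = 19, which have opposite signs.
As a polynomial, f is continuous on every closed interval.
By the Intermediate Value Theorem f must vanish at some point of (1, 3).

Yes, f has a root in the interval.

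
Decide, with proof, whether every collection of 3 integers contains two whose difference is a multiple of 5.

No, the set {2, 3, 4} is a counterexample.

Take the 3 consecutive integers 2, 3, 4: their residues mod 5 are all distinct because 3 ≤ 5.
Any two of them differ by at most 2 < 5 and by at least 1, so no difference is a multiple of 5.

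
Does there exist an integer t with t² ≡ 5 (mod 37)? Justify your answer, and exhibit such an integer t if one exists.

37 is prime, so by Euler's criterion 5 is a square mod 37 iff 5^((37−1)/2) = 5^18 ≡ 1 (mod 37).
Squaring successively (mod 37): 5^2 = 25 ≡ 25; 5^4 ≡ 25² = 625 ≡ 33; 5^8 ≡ 33² = 1089 ≡ 16; 5^16 ≡ 16² = 256 ≡ 34.
Since 18 = 16 + 2, 5^18 ≡ 34 · 25; multiplying out mod 37: 34·25 = 850 ≡ 36. Thus 5^18 ≡ 36 ≡ −1 (mod 37).
The value −1 means 5 is a non-residue modulo 37, so t² ≡ 5 (mod 37) is impossible.

There is no such integer.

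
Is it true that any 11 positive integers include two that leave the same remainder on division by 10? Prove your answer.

Yes, this is always true.

Partition the integers by their residue mod 10; there are 10 classes.
Since 11 > 10, two of the 11 integers must share a residue class by the pigeonhole principle; call them a and b.
So a and b have equal remainders mod 10, which is exactly what was to be shown.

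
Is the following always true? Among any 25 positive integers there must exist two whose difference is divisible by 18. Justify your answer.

Partition the integers by their residue mod 18; there are 18 classes.
Placing 25 integers into 18 classes, some class receives at least two — say a and b.
Their difference a − b is then a multiple of 18.

Yes, this is always true.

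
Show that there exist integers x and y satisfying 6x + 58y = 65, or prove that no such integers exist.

gcd(6, 58) = 2, so every integer of the form 6x + 58y is a multiple of 2.
However 65 leaves remainder 1 on division by 2.
Therefore 6x + 58y = 65 has no solution in integers.

No, no such integers exist.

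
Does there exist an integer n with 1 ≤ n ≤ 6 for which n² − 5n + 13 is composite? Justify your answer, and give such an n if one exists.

At n = 4: 4² − 5·4 + 13 = 9 = 3·3, which is composite.

n = 4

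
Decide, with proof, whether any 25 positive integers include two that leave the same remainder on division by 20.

True.

Partition the integers by their residue mod 20; there are 20 classes.
Since 25 > 20, two of the 25 integers must share a residue class by the pigeonhole principle; call them a and b.
That is, a and b leave the same remainder on division by 20, as claimed.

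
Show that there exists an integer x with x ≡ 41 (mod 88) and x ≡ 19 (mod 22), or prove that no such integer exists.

The moduli are not coprime: gcd(88, 22) = 22. Compatibility requires 22 ∣ (19 − 41) = -22, which holds, so solutions exist.
In fact x = 41 itself already satisfies 41 mod 22 = 19.
Verify: 41 = 0·88 + 41 and 41 = 1·22 + 19. ✓

x = 41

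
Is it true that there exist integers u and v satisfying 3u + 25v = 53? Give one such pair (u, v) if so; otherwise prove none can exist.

3 and 25 are coprime, so 3u + 25v ranges over all of ℤ.
Run the Euclidean algorithm on 25 and 3: 25 = 8·3 + 1, 3 = 3·1 + 0.
Unwinding: 1 = 25 − 8·3, i.e. 3·(-8) + 25·1 = 1.
Times 53: 3·(-424) + 25·53 = 53, so (-424, 53) solves it.
The general solution is u = -424 + 25k, v = 53 − 3k; taking k = 17 gives the smaller pair u = 1, v = 2.
Indeed 3·1 + 25·2 = 3 + 50 = 53.

u = 1, v = 2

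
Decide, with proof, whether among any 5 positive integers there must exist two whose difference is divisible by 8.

Take the 5 consecutive integers 27, 28, …, 31: their residues mod 8 are all distinct because 5 ≤ 8.
Any two of them differ by at most 4 < 8 and by at least 1, so no difference is a multiple of 8.

No; for instance {27, 28, 29, 30, 31} is a counterexample.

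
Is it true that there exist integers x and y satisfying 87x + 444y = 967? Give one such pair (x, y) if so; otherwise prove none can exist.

No, no such integers exist.

Both 87 and 444 are divisible by gcd(87, 444) = 3, hence so is any combination 87x + 444y.
But 967 is not a multiple of 3 (it leaves remainder 1).
Therefore 87x + 444y = 967 has no solution in integers.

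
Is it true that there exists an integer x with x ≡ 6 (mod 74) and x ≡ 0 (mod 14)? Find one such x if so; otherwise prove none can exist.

The moduli are not coprime: gcd(74, 14) = 2. Compatibility requires 2 ∣ (0 − 6) = -6, which holds, so solutions exist.
List candidates x ≡ 6 (mod 74): 6, 80, 154. Modulo 14 these are 6, 10, 0; 154 gives 0 as required.
Indeed 154 ≡ 6 (mod 74) and 154 ≡ 0 (mod 14).

x = 154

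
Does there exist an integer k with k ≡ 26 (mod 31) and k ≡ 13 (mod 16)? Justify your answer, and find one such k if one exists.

Since 31 and 16 share no common factor, CRT says the pair of congruences has a solution (unique mod 496).
Any solution of the first congruence is k = 26 + 31t; substituting into the second, 31t ≡ 13 − 26 ≡ 3 (mod 16).
31 ≡ 15 (mod 16), so this reads 15t ≡ 3 (mod 16). To invert 15 modulo 16: 16 = 1·15 + 1, 15 = 15·1 + 0, and unwinding, 1 = 16 − 1·15. Thus 15⁻¹ ≡ -1 ≡ 15 (mod 16).
Multiplying by 15: t ≡ 15·3 = 45 ≡ 13 (mod 16).
With t = 13: k = 26 + 31·13 = 429.
Indeed 429 ≡ 26 (mod 31) and 429 ≡ 13 (mod 16).

k = 429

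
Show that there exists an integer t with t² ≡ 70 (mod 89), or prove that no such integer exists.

No, no such integer exists.

Apply Euler's criterion with the prime 89: 70 is a quadratic residue iff 70^44 ≡ 1 (mod 89), and a non-residue iff it is ≡ −1.
Repeated squaring mod 89: 70^2 = 4900 ≡ 5; 70^4 ≡ 5² = 25 ≡ 25; 70^8 ≡ 25² = 625 ≡ 2; 70^16 ≡ 2² = 4 ≡ 4; 70^32 ≡ 4² = 16 ≡ 16.
Since 44 = 32 + 8 + 4, 70^44 ≡ 16 · 2 · 25; multiplying out mod 89: 16·2 = 32 ≡ 32, then 32·25 = 800 ≡ 88. Thus 70^44 ≡ 88 ≡ −1 (mod 89).
The value −1 means 70 is a non-residue modulo 89, so t² ≡ 70 (mod 89) is impossible.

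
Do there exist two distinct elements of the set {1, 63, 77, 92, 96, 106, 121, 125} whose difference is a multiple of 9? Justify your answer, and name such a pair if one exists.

No, no such pair exists.

Two integers differ by a multiple of 9 exactly when they have the same residue mod 9. The residues are 1↦1, 63↦0, 77↦5, 92↦2, 96↦6, 106↦7, 121↦4, 125↦8.
No residue repeats among the 8 elements, so no pair has difference ≡ 0 (mod 9).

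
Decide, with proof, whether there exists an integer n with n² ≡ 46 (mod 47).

Apply Euler's criterion with the prime 47: 46 is a quadratic residue iff 46^23 ≡ 1 (mod 47), and a non-residue iff it is ≡ −1.
Repeated squaring mod 47: 46^2 = 2116 ≡ 1; 46^4 ≡ 1² = 1 ≡ 1; 46^8 ≡ 1² = 1 ≡ 1; 46^16 ≡ 1² = 1 ≡ 1.
Since 23 = 16 + 4 + 2 + 1, 46^23 ≡ 1 · 1 · 1 · 46; multiplying out mod 47: 1·1 = 1 ≡ 1, then 1·1 = 1 ≡ 1, then 1·46 = 46 ≡ 46. Thus 46^23 ≡ 46 ≡ −1 (mod 47).
By Euler's criterion 46 is a quadratic non-residue mod 47: no n satisfies n² ≡ 46 (mod 47).

No such integer exists.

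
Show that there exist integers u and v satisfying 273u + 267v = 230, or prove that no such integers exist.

No, no such integers exist.

gcd(273, 267) = 3, so every integer of the form 273u + 267v is a multiple of 3.
But 230 is not a multiple of 3 (it leaves remainder 2).
Hence no integers u, v satisfy the equation.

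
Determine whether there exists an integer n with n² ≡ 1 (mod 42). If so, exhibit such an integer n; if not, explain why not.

n = 29

n = 29 works: 29² = 841, and 841 − 1 = 840 = 20·42.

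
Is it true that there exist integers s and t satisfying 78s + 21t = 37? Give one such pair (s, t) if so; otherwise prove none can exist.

Any value of 78s + 21t is a multiple of gcd(78, 21) = 3.
But 37 = 3·12 + 1, so 3 ∤ 37.
So the equation is unsolvable over ℤ.

No such integers exist.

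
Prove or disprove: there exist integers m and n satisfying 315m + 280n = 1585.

No, no such integers exist.

Any value of 315m + 280n is a multiple of gcd(315, 280) = 35.
But 1585 = 35·45 + 10, so 35 ∤ 1585.
Hence no integers m, n satisfy the equation.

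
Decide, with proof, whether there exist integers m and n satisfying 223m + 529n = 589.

Since gcd(223, 529) = 1, every integer is an integer combination of 223 and 529.
Dividing repeatedly: 529 = 2·223 + 83, 223 = 2·83 + 57, 83 = 1·57 + 26, 57 = 2·26 + 5, 26 = 5·5 + 1, 5 = 5·1 + 0.
Back-substituting, 1 = 26 − 5·5 = 26 − 5·(57 − 2·26) = −5·57 + 11·26 = −5·57 + 11·(83 − 1·57) = 11·83 − 16·57 = 11·83 − 16·(223 − 2·83) = −16·223 + 43·83 = −16·223 + 43·(529 − 2·223) = 43·529 − 102·223; that is, 223·(-102) + 529·43 = 1.
Multiplying through by 589: m = (-102)·589 = -60078, n = 43·589 = 25327 is a solution.
Adding 114·529 to m and subtracting 114·223 from n gives the tidier solution (228, -95).
Check: 223·228 + 529·(-95) = 50844 − 50255 = 589. ✓

m = 228, n = -95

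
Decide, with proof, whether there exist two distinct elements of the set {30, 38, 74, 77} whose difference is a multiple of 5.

Two integers differ by a multiple of 5 exactly when they have the same residue mod 5. The residues are 30↦0, 38↦3, 74↦4, 77↦2.
No residue repeats among the 4 elements, so no pair has difference ≡ 0 (mod 5).

There is no such pair.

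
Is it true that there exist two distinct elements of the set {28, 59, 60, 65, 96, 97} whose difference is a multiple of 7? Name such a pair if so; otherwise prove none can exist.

There is no such pair.

Two integers differ by a multiple of 7 exactly when they have the same residue mod 7. The residues are 28↦0, 59↦3, 60↦4, 65↦2, 96↦5, 97↦6.
These 6 residues are pairwise different, hence no difference of two elements is divisible by 7.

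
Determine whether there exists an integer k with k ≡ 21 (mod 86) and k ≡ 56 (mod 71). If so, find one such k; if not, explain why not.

k = 2257

Since 86 and 71 share no common factor, CRT says the pair of congruences has a solution (unique mod 6106).
Any solution of the first congruence is k = 21 + 86t; substituting into the second, 86t ≡ 56 − 21 ≡ 35 (mod 71).
86 ≡ 15 (mod 71), so this reads 15t ≡ 35 (mod 71). Invert 15 mod 71 by the Euclidean algorithm: 71 = 4·15 + 11, 15 = 1·11 + 4, 11 = 2·4 + 3, 4 = 1·3 + 1, 3 = 3·1 + 0; back-substituting, 1 = 4 − 1·3 = 4 − (11 − 2·4) = −11 + 3·4 = −11 + 3·(15 − 1·11) = 3·15 − 4·11 = 3·15 − 4·(71 − 4·15) = −4·71 + 19·15. Hence 15·19 ≡ 1, so 15⁻¹ ≡ 19 (mod 71).
Therefore t ≡ 19·35 = 665 ≡ 26 (mod 71).
With t = 26: k = 21 + 86·26 = 2257.
Indeed 2257 ≡ 21 (mod 86) and 2257 ≡ 56 (mod 71).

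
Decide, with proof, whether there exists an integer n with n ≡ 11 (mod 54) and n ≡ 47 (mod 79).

n = 1469

The moduli 54 and 79 are coprime, so by the Chinese Remainder Theorem a unique solution modulo 4266 exists.
Write n = 11 + 54t and require 11 + 54t ≡ 47 (mod 79), i.e. 54t ≡ 36 (mod 79).
Invert 54 mod 79 by the Euclidean algorithm: 79 = 1·54 + 25, 54 = 2·25 + 4, 25 = 6·4 + 1, 4 = 4·1 + 0; back-substituting, 1 = 25 − 6·4 = 25 − 6·(54 − 2·25) = −6·54 + 13·25 = −6·54 + 13·(79 − 1·54) = 13·79 − 19·54. Hence 54·(-19) ≡ 1, so 54⁻¹ ≡ -19 ≡ 60 (mod 79).
Therefore t ≡ 60·36 = 2160 ≡ 27 (mod 79).
With t = 27: n = 11 + 54·27 = 1469.
Indeed 1469 ≡ 11 (mod 54) and 1469 ≡ 47 (mod 79).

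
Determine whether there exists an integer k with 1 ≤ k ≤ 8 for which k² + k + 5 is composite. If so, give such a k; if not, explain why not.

At k = 4: 4² + 4 + 5 = 25 = 5·5, which is composite.

k = 4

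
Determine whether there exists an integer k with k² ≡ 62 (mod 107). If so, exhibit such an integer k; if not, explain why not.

k = 94

Take k = 94. Then 94² = 8836 = 82·107 + 62, so 94² ≡ 62 (mod 107).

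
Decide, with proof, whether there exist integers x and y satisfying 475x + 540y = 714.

There are no such integers.

Both 475 and 540 are divisible by gcd(475, 540) = 5, hence so is any combination 475x + 540y.
However 714 leaves remainder 4 on division by 5.
Therefore 475x + 540y = 714 has no solution in integers.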